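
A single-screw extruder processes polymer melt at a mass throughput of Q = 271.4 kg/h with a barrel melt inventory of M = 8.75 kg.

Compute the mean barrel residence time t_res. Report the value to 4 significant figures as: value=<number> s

value=116.1 s

Throughput in SI: Q_s = 271.4 kg/h ÷ 3600 s/h = 0.0753889 kg/s
t_res = M / Q_s = 8.75 / 0.0753889 = 116.065 s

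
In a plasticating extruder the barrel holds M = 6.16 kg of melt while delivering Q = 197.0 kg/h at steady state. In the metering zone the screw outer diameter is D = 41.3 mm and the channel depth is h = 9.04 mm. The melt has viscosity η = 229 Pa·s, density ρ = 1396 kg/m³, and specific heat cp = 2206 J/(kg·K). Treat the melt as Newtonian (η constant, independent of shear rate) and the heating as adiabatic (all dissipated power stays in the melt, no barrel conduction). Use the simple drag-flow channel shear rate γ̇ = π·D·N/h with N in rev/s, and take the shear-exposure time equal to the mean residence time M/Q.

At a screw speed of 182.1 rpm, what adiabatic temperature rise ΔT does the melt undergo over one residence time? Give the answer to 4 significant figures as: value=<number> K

Throughput in SI: Q_s = 197.0 kg/h ÷ 3600 s/h = 0.0547222 kg/s
t_res = M / Q_s = 6.16 ÷ 0.0547222 = 112.569 s
Geometry in metres: D = 41.3 mm → 0.0413 m, h = 9.04 mm → 0.00904 m; screw speed N = 182.1 rpm = 3.035 rev/s
Shear rate: γ̇ = πDN/h = π·0.0413·3.035/0.00904 = 43.5602 s⁻¹
ΔT = η·γ̇²·t_res/(ρ·cp) = [229 × 43.5602² × 112.569] / [1396 × 2206] = 15.8833 K

value=15.88 K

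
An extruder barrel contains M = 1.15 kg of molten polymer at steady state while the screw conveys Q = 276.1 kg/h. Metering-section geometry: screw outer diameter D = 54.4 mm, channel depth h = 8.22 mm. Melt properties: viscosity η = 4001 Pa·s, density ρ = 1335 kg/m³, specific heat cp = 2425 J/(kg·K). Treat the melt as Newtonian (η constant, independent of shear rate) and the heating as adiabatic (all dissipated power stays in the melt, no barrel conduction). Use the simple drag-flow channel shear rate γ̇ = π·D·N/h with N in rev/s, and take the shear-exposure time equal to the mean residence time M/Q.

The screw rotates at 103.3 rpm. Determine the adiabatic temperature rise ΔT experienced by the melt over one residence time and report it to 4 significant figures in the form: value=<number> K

value=23.74 K

Convert throughput: Q = 276.1 kg/h = 276.1/3600 = 0.0766944 kg/s
Mean residence time: t_res = M/Q_s = 1.15 kg / 0.0766944 kg/s = 14.9946 s
Geometry in metres: D = 54.4 mm → 0.0544 m, h = 8.22 mm → 0.00822 m; screw speed N = 103.3 rpm = 1.72167 rev/s
γ̇ = π D N / h = (π)(0.0544)(1.72167) / 0.00822 = 35.7953 s⁻¹
Adiabatic rise: ΔT = η γ̇² t_res / (ρ cp) = 4001·(35.7953)²·14.9946 / (1335·2425) = 23.7444 K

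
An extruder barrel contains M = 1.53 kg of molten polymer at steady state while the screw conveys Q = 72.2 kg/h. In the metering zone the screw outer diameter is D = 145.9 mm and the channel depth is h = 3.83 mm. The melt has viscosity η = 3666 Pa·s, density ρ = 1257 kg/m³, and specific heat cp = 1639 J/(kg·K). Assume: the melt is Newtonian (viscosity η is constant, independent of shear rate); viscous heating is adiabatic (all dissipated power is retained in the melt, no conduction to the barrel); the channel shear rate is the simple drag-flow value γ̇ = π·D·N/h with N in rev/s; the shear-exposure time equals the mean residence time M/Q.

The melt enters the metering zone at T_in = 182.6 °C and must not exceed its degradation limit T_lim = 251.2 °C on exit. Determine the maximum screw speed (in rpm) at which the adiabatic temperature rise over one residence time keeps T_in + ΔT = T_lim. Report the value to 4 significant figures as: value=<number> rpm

value=11.27 rpm

Convert throughput: Q = 72.2 kg/h = 72.2/3600 = 0.0200556 kg/s
t_res = M / Q_s = 1.53 ÷ 0.0200556 = 76.2881 s
D = 145.9 mm = 0.1459 m;  h = 3.83 mm = 0.00383 m
ΔT_a = T_lim − T_in = 251.2 °C − 182.6 °C = 68.6 K
γ̇_max² = ΔT_a·ρ·cp/(η·t_res) = 68.6·1257·1639/(3666·76.2881) = 505.346 s⁻²
γ̇_max = sqrt(505.346) = 22.4799 s⁻¹
N_max = γ̇_max·h / (π·D) = 22.4799 · 0.00383 / (π · 0.1459) = 0.18784 rev/s = 11.2704 rpm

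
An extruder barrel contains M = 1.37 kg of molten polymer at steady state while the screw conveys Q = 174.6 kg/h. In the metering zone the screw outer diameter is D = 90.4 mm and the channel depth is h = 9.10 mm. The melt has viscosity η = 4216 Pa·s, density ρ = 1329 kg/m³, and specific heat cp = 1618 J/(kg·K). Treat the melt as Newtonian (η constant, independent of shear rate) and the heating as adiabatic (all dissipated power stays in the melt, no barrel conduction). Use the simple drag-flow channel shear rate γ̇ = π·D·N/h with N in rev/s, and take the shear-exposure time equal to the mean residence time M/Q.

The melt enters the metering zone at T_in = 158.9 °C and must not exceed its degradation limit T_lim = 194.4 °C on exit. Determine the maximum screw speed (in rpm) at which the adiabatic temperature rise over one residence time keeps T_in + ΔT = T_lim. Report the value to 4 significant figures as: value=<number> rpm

value=48.67 rpm

Q_s = Q / 3600 = 174.6 / 3600 = 0.0485 kg/s
Mean residence time: t_res = M/Q_s = 1.37 kg / 0.0485 kg/s = 28.2474 s
Convert to metres: D = 0.0904 m, h = 0.0091 m
ΔT_a = T_lim − T_in = 194.4 °C − 158.9 °C = 35.5 K
γ̇_max² = ΔT_a·ρ·cp / (η·t_res) = [35.5 × 1329 × 1618] / [4216 × 28.2474] = 640.992 s⁻²
γ̇_max = sqrt(640.992) = 25.3178 s⁻¹
N_max = γ̇_max h / (πD) = 25.3178·0.0091/(π·0.0904) = 0.81124 rev/s → ×60 = 48.6744 rpm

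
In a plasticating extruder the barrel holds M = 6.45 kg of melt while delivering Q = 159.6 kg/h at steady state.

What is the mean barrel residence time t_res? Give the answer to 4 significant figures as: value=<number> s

Convert throughput: Q = 159.6 kg/h = 159.6/3600 = 0.0443333 kg/s
Mean residence time: t_res = M/Q_s = 6.45 kg / 0.0443333 kg/s = 145.489 s

value=145.5 s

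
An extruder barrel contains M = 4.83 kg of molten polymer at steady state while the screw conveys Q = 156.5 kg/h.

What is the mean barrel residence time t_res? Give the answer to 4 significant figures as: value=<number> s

Throughput in SI: Q_s = 156.5 kg/h ÷ 3600 s/h = 0.0434722 kg/s
Mean residence time: t_res = M/Q_s = 4.83 kg / 0.0434722 kg/s = 111.105 s

value=111.1 s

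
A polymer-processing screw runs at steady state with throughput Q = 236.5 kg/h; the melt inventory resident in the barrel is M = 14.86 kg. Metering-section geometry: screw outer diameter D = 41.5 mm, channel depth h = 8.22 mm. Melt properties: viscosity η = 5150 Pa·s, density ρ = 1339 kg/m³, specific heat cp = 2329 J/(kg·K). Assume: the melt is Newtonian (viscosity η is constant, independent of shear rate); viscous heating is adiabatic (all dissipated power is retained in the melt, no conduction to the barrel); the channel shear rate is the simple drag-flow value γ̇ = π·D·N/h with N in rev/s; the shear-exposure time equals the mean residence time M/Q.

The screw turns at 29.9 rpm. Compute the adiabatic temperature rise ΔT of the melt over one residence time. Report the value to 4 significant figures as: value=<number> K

Throughput in SI: Q_s = 236.5 kg/h ÷ 3600 s/h = 0.0656944 kg/s
t_res = M / Q_s = 14.86 / 0.0656944 = 226.199 s
Convert to SI: D = 0.0415 m, h = 0.00822 m, N = 29.9/60 = 0.498333 rev/s
Shear rate: γ̇ = πDN/h = π·0.0415·0.498333/0.00822 = 7.90398 s⁻¹
Adiabatic rise: ΔT = η γ̇² t_res / (ρ cp) = 5150·(7.90398)²·226.199 / (1339·2329) = 23.3367 K

value=23.34 K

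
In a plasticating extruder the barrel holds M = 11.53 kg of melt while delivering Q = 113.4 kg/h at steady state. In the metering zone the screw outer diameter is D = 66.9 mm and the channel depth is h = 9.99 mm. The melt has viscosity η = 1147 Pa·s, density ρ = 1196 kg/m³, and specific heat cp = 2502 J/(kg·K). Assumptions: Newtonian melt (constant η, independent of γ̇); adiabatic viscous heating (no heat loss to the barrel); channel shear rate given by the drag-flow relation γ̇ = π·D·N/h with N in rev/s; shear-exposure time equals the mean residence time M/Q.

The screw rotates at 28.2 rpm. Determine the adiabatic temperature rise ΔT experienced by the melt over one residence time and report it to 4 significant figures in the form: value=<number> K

value=13.72 K

Convert throughput: Q = 113.4 kg/h = 113.4/3600 = 0.0315 kg/s
t_res = M / Q_s = 11.53 ÷ 0.0315 = 366.032 s
D = 66.9 mm = 0.0669 m;  h = 9.99 mm = 0.00999 m;  N = 28.2 rpm / 60 = 0.47 rev/s
γ̇ = π·D·N / h = π · 0.0669 · 0.47 / 0.00999 = 9.888 s⁻¹
ΔT = η·γ̇²·t_res / (ρ·cp) = 1147 · (9.888)² · 366.032 / (1196 · 2502) = 13.7177 K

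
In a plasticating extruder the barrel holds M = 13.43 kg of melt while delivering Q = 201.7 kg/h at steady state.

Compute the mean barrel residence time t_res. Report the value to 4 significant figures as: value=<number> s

value=239.7 s

Q_s = Q / 3600 = 201.7 / 3600 = 0.0560278 kg/s
t_res = M / Q_s = 13.43 ÷ 0.0560278 = 239.703 s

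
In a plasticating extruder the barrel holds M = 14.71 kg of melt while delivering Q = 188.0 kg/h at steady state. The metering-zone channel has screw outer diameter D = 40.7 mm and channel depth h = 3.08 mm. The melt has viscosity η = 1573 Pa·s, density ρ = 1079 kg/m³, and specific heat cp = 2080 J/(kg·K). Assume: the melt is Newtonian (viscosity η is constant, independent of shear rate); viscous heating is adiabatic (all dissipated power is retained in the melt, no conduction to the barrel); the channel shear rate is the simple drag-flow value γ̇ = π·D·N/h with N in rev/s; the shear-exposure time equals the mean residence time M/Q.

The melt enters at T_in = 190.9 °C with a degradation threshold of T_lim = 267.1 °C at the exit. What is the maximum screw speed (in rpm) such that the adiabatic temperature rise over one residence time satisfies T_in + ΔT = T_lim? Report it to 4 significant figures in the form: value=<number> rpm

value=28.39 rpm

Q_s = Q / 3600 = 188.0 / 3600 = 0.0522222 kg/s
t_res = M / Q_s = 14.71 ÷ 0.0522222 = 281.681 s
D = 40.7 mm = 0.0407 m;  h = 3.08 mm = 0.00308 m
Allowable rise: ΔT_a = T_lim − T_in = 267.1 − 190.9 = 76.2 K
γ̇_max² = ΔT_a·ρ·cp/(η·t_res) = 76.2·1079·2080/(1573·281.681) = 385.97 s⁻²
Take the square root: γ̇_max = √(385.97) = 19.6461 s⁻¹
N_max = γ̇_max·h / (π·D) = 19.6461 · 0.00308 / (π · 0.0407) = 0.473242 rev/s = 28.3945 rpm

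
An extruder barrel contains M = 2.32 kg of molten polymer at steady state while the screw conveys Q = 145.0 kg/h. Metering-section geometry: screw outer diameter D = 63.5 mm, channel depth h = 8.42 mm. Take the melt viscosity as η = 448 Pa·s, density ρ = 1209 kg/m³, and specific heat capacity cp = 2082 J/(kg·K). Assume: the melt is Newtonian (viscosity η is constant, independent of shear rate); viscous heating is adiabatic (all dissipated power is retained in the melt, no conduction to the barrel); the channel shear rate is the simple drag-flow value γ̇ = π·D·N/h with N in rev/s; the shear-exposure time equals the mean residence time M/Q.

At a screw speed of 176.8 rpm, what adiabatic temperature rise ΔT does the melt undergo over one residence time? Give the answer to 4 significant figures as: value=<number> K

value=49.97 K

Q_s = Q / 3600 = 145.0 / 3600 = 0.0402778 kg/s
t_res = M / Q_s = 2.32 ÷ 0.0402778 = 57.6 s
D = 63.5 mm = 0.0635 m;  h = 8.42 mm = 0.00842 m;  N = 176.8 rpm / 60 = 2.94667 rev/s
Shear rate: γ̇ = πDN/h = π·0.0635·2.94667/0.00842 = 69.814 s⁻¹
ΔT = η·γ̇²·t_res / (ρ·cp) = 448 · (69.814)² · 57.6 / (1209 · 2082) = 49.9665 K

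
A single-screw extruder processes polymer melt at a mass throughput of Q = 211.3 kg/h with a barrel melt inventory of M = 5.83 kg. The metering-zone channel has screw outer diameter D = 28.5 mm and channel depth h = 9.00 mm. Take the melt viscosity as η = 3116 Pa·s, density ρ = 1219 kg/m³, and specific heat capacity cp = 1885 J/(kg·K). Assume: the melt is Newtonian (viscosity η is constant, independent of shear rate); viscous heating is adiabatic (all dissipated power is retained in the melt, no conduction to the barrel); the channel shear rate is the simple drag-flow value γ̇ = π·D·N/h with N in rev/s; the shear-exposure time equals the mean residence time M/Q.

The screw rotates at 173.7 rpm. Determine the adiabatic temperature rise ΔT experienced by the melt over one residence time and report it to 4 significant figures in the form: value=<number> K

value=111.7 K

Convert throughput: Q = 211.3 kg/h = 211.3/3600 = 0.0586944 kg/s
t_res = M / Q_s = 5.83 / 0.0586944 = 99.328 s
Geometry in metres: D = 28.5 mm → 0.0285 m, h = 9.00 mm → 0.009 m; screw speed N = 173.7 rpm = 2.895 rev/s
γ̇ = π D N / h = (π)(0.0285)(2.895) / 0.009 = 28.8006 s⁻¹
ΔT = η·γ̇²·t_res / (ρ·cp) = 3116 · (28.8006)² · 99.328 / (1219 · 1885) = 111.726 K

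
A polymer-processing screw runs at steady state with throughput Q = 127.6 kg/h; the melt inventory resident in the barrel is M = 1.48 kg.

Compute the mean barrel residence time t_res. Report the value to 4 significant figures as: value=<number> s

value=41.76 s

Q_s = Q / 3600 = 127.6 / 3600 = 0.0354444 kg/s
t_res = M / Q_s = 1.48 / 0.0354444 = 41.7555 s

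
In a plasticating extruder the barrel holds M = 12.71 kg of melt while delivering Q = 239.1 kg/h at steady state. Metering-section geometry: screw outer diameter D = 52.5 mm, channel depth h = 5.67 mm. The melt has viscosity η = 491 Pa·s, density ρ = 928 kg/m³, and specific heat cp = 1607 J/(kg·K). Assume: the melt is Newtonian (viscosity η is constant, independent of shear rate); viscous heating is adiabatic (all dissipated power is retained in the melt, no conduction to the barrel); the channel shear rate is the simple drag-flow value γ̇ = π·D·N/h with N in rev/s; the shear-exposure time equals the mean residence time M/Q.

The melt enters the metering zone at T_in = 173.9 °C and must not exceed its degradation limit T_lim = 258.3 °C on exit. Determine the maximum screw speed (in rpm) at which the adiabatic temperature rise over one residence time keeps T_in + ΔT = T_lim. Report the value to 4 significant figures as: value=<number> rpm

Throughput in SI: Q_s = 239.1 kg/h ÷ 3600 s/h = 0.0664167 kg/s
Mean residence time: t_res = M/Q_s = 12.71 kg / 0.0664167 kg/s = 191.368 s
D = 52.5 mm = 0.0525 m;  h = 5.67 mm = 0.00567 m
Allowable rise: ΔT_a = T_lim − T_in = 258.3 − 173.9 = 84.4 K
Invert ΔT = ηγ̇²t_res/(ρcp) for γ̇: γ̇_max² = ΔT_a ρ cp / (η t_res) = 84.4·928·1607 / (491·191.368) = 1339.54 s⁻²
γ̇_max = sqrt(1339.54) = 36.5998 s⁻¹
N_max = γ̇_max h / (πD) = 36.5998·0.00567/(π·0.0525) = 1.25821 rev/s → ×60 = 75.4924 rpm

value=75.49 rpm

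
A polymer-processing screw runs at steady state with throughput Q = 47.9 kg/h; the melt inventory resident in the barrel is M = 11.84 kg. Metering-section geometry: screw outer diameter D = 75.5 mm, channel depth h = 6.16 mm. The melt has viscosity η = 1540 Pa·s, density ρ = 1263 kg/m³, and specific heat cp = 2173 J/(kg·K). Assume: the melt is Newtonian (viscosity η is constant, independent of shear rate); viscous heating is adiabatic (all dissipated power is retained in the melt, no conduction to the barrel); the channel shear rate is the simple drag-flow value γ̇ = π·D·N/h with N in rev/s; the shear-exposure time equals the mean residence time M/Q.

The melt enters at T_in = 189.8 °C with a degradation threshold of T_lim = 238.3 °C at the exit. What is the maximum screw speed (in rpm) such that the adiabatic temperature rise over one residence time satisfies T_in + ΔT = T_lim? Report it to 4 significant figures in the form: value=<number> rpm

value=15.36 rpm

Convert throughput: Q = 47.9 kg/h = 47.9/3600 = 0.0133056 kg/s
t_res = M / Q_s = 11.84 ÷ 0.0133056 = 889.854 s
Convert to metres: D = 0.0755 m, h = 0.00616 m
ΔT_a = T_lim − T_in = 238.3 − 189.8 = 48.5 K
γ̇_max² = ΔT_a·ρ·cp/(η·t_res) = 48.5·1263·2173/(1540·889.854) = 97.1327 s⁻²
Take the square root: γ̇_max = √(97.1327) = 9.85559 s⁻¹
N_max = γ̇_max·h / (π·D) = 9.85559 · 0.00616 / (π · 0.0755) = 0.255957 rev/s = 15.3574 rpm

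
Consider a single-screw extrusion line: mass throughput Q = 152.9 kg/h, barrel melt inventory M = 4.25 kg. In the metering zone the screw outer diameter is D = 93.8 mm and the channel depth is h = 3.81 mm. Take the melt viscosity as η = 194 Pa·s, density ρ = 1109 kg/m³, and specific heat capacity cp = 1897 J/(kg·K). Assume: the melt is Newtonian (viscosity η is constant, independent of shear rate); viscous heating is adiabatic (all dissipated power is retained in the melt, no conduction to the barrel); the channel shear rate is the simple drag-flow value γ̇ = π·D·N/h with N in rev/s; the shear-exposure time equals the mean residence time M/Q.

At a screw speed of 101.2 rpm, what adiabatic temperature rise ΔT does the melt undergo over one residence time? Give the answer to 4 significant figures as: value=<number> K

Convert throughput: Q = 152.9 kg/h = 152.9/3600 = 0.0424722 kg/s
t_res = M / Q_s = 4.25 / 0.0424722 = 100.065 s
Convert to SI: D = 0.0938 m, h = 0.00381 m, N = 101.2/60 = 1.68667 rev/s
Shear rate: γ̇ = πDN/h = π·0.0938·1.68667/0.00381 = 130.454 s⁻¹
ΔT = η·γ̇²·t_res / (ρ·cp) = 194 · (130.454)² · 100.065 / (1109 · 1897) = 157.037 K

value=157.0 K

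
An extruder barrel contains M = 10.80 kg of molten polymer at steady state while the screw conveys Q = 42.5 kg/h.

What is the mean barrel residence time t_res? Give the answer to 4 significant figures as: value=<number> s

value=914.8 s

Q_s = Q / 3600 = 42.5 / 3600 = 0.0118056 kg/s
t_res = M / Q_s = 10.80 / 0.0118056 = 914.824 s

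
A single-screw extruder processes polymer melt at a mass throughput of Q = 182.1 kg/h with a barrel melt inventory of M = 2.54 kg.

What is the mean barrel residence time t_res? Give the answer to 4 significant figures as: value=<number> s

value=50.21 s

Throughput in SI: Q_s = 182.1 kg/h ÷ 3600 s/h = 0.0505833 kg/s
Mean residence time: t_res = M/Q_s = 2.54 kg / 0.0505833 kg/s = 50.2142 s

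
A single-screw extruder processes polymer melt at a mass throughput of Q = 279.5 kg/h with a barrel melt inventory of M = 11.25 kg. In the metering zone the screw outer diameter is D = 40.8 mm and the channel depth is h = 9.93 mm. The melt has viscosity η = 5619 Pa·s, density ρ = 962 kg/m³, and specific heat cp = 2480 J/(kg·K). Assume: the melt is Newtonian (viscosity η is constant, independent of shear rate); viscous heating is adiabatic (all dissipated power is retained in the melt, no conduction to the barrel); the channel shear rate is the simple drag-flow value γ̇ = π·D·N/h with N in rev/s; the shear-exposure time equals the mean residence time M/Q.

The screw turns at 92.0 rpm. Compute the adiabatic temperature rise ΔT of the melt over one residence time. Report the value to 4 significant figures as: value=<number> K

Convert throughput: Q = 279.5 kg/h = 279.5/3600 = 0.0776389 kg/s
Mean residence time: t_res = M/Q_s = 11.25 kg / 0.0776389 kg/s = 144.902 s
Geometry in metres: D = 40.8 mm → 0.0408 m, h = 9.93 mm → 0.00993 m; screw speed N = 92.0 rpm = 1.53333 rev/s
γ̇ = π·D·N / h = π · 0.0408 · 1.53333 / 0.00993 = 19.7924 s⁻¹
Adiabatic rise: ΔT = η γ̇² t_res / (ρ cp) = 5619·(19.7924)²·144.902 / (962·2480) = 133.69 K

value=133.7 K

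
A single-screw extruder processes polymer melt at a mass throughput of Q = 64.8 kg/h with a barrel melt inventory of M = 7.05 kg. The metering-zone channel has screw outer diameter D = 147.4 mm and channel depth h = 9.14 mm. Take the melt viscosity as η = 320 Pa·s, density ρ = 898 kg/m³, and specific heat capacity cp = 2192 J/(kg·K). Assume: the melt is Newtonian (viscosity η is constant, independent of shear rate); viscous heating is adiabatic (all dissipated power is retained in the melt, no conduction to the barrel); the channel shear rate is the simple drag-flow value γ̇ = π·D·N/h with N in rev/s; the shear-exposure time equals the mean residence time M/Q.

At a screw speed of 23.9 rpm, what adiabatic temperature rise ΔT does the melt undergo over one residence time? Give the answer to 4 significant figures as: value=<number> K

value=25.93 K

Q_s = Q / 3600 = 64.8 / 3600 = 0.018 kg/s
t_res = M / Q_s = 7.05 ÷ 0.018 = 391.667 s
Geometry in metres: D = 147.4 mm → 0.1474 m, h = 9.14 mm → 0.00914 m; screw speed N = 23.9 rpm = 0.398333 rev/s
γ̇ = π D N / h = (π)(0.1474)(0.398333) / 0.00914 = 20.1812 s⁻¹
ΔT = η·γ̇²·t_res/(ρ·cp) = [320 × 20.1812² × 391.667] / [898 × 2192] = 25.9326 K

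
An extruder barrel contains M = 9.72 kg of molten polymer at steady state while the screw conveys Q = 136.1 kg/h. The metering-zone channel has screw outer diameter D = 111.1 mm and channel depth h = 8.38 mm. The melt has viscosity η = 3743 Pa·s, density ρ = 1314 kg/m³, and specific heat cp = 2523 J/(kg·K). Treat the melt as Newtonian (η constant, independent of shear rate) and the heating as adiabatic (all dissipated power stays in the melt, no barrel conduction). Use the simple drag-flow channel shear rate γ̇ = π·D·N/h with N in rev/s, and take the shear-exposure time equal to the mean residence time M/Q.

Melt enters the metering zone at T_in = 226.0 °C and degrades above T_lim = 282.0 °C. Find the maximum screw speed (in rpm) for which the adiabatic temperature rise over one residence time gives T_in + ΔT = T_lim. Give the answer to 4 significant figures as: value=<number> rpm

Convert throughput: Q = 136.1 kg/h = 136.1/3600 = 0.0378056 kg/s
t_res = M / Q_s = 9.72 ÷ 0.0378056 = 257.105 s
D = 111.1 mm = 0.1111 m;  h = 8.38 mm = 0.00838 m
ΔT_a = T_lim − T_in = 282.0 °C − 226.0 °C = 56 K
γ̇_max² = ΔT_a·ρ·cp / (η·t_res) = [56 × 1314 × 2523] / [3743 × 257.105] = 192.917 s⁻²
Take the square root: γ̇_max = √(192.917) = 13.8895 s⁻¹
Solve γ̇ = πDN/h for N: N_max = γ̇_max·h/(π·D) = 13.8895 × 0.00838 / (π × 0.1111) = 0.333476 rev/s = 20.0086 rpm

value=20.01 rpm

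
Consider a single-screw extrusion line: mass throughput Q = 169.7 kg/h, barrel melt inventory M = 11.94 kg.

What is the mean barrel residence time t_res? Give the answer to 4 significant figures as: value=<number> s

Convert throughput: Q = 169.7 kg/h = 169.7/3600 = 0.0471389 kg/s
t_res = M / Q_s = 11.94 / 0.0471389 = 253.294 s

value=253.3 s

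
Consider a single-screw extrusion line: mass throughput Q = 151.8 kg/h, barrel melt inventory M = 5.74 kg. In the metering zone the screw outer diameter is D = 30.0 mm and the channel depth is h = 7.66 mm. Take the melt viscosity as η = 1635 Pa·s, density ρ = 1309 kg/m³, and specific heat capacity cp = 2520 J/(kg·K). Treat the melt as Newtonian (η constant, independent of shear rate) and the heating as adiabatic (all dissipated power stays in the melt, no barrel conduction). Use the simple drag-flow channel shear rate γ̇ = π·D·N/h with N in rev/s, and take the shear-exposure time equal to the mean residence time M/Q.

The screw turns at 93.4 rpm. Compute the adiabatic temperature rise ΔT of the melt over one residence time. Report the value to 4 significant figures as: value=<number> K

value=24.75 K

Convert throughput: Q = 151.8 kg/h = 151.8/3600 = 0.0421667 kg/s
Mean residence time: t_res = M/Q_s = 5.74 kg / 0.0421667 kg/s = 136.126 s
Geometry in metres: D = 30.0 mm → 0.03 m, h = 7.66 mm → 0.00766 m; screw speed N = 93.4 rpm = 1.55667 rev/s
γ̇ = π D N / h = (π)(0.03)(1.55667) / 0.00766 = 19.1531 s⁻¹
Adiabatic rise: ΔT = η γ̇² t_res / (ρ cp) = 1635·(19.1531)²·136.126 / (1309·2520) = 24.7512 K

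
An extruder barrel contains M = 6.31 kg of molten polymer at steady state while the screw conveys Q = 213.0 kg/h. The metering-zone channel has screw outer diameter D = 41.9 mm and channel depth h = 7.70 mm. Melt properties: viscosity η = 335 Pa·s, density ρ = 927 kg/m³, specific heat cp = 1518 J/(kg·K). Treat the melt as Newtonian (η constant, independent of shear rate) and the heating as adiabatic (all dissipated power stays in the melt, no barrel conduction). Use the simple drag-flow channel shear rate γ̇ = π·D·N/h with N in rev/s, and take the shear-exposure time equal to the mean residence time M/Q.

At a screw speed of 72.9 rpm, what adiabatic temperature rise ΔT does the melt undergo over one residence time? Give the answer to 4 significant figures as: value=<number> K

value=10.95 K

Convert throughput: Q = 213.0 kg/h = 213.0/3600 = 0.0591667 kg/s
Mean residence time: t_res = M/Q_s = 6.31 kg / 0.0591667 kg/s = 106.648 s
D = 41.9 mm = 0.0419 m;  h = 7.70 mm = 0.0077 m;  N = 72.9 rpm / 60 = 1.215 rev/s
γ̇ = π D N / h = (π)(0.0419)(1.215) / 0.0077 = 20.7706 s⁻¹
Adiabatic rise: ΔT = η γ̇² t_res / (ρ cp) = 335·(20.7706)²·106.648 / (927·1518) = 10.9533 K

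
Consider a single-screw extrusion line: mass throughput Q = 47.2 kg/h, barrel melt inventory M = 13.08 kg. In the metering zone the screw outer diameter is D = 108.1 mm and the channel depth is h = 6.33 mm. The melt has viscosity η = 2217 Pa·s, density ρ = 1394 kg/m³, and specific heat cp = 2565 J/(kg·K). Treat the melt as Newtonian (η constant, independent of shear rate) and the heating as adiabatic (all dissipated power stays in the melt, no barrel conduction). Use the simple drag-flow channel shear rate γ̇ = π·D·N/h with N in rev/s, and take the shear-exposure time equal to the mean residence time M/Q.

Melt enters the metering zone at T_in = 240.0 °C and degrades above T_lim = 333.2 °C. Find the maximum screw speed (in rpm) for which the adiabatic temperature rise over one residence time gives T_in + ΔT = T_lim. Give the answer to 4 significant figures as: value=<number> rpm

Throughput in SI: Q_s = 47.2 kg/h ÷ 3600 s/h = 0.0131111 kg/s
t_res = M / Q_s = 13.08 / 0.0131111 = 997.627 s
Geometry in SI: D = 108.1 mm → 0.1081 m, h = 6.33 mm → 0.00633 m
Allowable rise: ΔT_a = T_lim − T_in = 333.2 − 240.0 = 93.2 K
γ̇_max² = ΔT_a·ρ·cp / (η·t_res) = [93.2 × 1394 × 2565] / [2217 × 997.627] = 150.672 s⁻²
γ̇_max = sqrt(150.672) = 12.2748 s⁻¹
N_max = γ̇_max h / (πD) = 12.2748·0.00633/(π·0.1081) = 0.228794 rev/s → ×60 = 13.7276 rpm

value=13.73 rpm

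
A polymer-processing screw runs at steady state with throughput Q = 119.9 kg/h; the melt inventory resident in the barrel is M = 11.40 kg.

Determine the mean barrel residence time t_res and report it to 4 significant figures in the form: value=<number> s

Q_s = Q / 3600 = 119.9 / 3600 = 0.0333056 kg/s
t_res = M / Q_s = 11.40 ÷ 0.0333056 = 342.285 s

value=342.3 s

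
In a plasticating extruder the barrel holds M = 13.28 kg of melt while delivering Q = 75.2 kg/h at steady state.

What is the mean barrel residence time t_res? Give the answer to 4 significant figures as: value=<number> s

Throughput in SI: Q_s = 75.2 kg/h ÷ 3600 s/h = 0.0208889 kg/s
Mean residence time: t_res = M/Q_s = 13.28 kg / 0.0208889 kg/s = 635.745 s

value=635.7 s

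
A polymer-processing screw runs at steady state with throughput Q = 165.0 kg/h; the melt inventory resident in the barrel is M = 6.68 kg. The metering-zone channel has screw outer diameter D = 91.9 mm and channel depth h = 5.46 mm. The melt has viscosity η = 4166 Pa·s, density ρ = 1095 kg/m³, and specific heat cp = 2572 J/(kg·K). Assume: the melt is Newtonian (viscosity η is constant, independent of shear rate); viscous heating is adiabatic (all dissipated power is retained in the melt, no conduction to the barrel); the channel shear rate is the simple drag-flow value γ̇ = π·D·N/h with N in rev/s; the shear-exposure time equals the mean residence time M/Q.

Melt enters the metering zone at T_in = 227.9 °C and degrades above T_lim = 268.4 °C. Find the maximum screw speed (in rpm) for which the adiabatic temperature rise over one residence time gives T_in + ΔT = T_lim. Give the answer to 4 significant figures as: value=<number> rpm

Convert throughput: Q = 165.0 kg/h = 165.0/3600 = 0.0458333 kg/s
t_res = M / Q_s = 6.68 / 0.0458333 = 145.745 s
Convert to metres: D = 0.0919 m, h = 0.00546 m
Allowable rise: ΔT_a = T_lim − T_in = 268.4 − 227.9 = 40.5 K
γ̇_max² = ΔT_a·ρ·cp / (η·t_res) = [40.5 × 1095 × 2572] / [4166 × 145.745] = 187.856 s⁻²
Take the square root: γ̇_max = √(187.856) = 13.7061 s⁻¹
N_max = γ̇_max·h / (π·D) = 13.7061 · 0.00546 / (π · 0.0919) = 0.259203 rev/s = 15.5522 rpm

value=15.55 rpm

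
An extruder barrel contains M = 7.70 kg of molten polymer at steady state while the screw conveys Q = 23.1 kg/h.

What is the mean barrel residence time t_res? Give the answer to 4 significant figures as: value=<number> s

value=1200. s

Throughput in SI: Q_s = 23.1 kg/h ÷ 3600 s/h = 0.00641667 kg/s
Mean residence time: t_res = M/Q_s = 7.70 kg / 0.00641667 kg/s = 1200 s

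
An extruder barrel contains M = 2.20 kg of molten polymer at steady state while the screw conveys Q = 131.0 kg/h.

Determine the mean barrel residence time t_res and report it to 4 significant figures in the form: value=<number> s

value=60.46 s

Q_s = Q / 3600 = 131.0 / 3600 = 0.0363889 kg/s
Mean residence time: t_res = M/Q_s = 2.20 kg / 0.0363889 kg/s = 60.458 s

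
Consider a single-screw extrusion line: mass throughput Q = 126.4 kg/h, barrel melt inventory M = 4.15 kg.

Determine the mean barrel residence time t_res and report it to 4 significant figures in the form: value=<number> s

Throughput in SI: Q_s = 126.4 kg/h ÷ 3600 s/h = 0.0351111 kg/s
t_res = M / Q_s = 4.15 ÷ 0.0351111 = 118.196 s

value=118.2 s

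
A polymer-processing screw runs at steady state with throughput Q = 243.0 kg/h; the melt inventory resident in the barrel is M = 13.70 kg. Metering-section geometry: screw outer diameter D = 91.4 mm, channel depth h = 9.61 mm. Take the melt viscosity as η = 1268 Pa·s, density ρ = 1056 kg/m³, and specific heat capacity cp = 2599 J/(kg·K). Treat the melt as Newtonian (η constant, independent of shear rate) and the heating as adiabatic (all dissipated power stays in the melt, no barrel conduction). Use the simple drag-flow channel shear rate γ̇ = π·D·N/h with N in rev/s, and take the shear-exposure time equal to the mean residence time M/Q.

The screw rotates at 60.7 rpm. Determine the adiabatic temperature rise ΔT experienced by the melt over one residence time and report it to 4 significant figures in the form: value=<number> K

Throughput in SI: Q_s = 243.0 kg/h ÷ 3600 s/h = 0.0675 kg/s
Mean residence time: t_res = M/Q_s = 13.70 kg / 0.0675 kg/s = 202.963 s
D = 91.4 mm = 0.0914 m;  h = 9.61 mm = 0.00961 m;  N = 60.7 rpm / 60 = 1.01167 rev/s
Shear rate: γ̇ = πDN/h = π·0.0914·1.01167/0.00961 = 30.228 s⁻¹
Adiabatic rise: ΔT = η γ̇² t_res / (ρ cp) = 1268·(30.228)²·202.963 / (1056·2599) = 85.6813 K

value=85.68 K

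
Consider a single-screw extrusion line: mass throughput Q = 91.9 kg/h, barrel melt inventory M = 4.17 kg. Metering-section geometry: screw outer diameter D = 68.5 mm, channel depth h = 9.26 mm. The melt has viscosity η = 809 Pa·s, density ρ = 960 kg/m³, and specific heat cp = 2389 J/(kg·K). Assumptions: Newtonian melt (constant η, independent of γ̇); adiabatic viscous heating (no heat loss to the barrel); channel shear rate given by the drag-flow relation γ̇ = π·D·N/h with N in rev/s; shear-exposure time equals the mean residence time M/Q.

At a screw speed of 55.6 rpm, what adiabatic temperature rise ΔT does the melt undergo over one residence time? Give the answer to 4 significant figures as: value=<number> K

Convert throughput: Q = 91.9 kg/h = 91.9/3600 = 0.0255278 kg/s
Mean residence time: t_res = M/Q_s = 4.17 kg / 0.0255278 kg/s = 163.351 s
Geometry in metres: D = 68.5 mm → 0.0685 m, h = 9.26 mm → 0.00926 m; screw speed N = 55.6 rpm = 0.926667 rev/s
γ̇ = π D N / h = (π)(0.0685)(0.926667) / 0.00926 = 21.5354 s⁻¹
ΔT = η·γ̇²·t_res / (ρ·cp) = 809 · (21.5354)² · 163.351 / (960 · 2389) = 26.7233 K

value=26.72 K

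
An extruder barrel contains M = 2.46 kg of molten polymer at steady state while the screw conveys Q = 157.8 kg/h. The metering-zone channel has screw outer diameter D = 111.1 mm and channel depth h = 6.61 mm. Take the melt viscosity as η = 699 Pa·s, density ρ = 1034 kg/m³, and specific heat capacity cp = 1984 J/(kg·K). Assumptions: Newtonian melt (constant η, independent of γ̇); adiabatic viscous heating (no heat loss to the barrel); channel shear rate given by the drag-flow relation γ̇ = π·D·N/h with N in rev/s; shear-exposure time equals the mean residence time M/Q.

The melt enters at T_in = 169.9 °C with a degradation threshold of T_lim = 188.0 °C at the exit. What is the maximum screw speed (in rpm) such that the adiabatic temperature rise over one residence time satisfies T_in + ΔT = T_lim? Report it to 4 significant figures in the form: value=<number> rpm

Q_s = Q / 3600 = 157.8 / 3600 = 0.0438333 kg/s
t_res = M / Q_s = 2.46 / 0.0438333 = 56.1217 s
Convert to metres: D = 0.1111 m, h = 0.00661 m
ΔT_a = T_lim − T_in = 188.0 °C − 169.9 °C = 18.1 K
Invert ΔT = ηγ̇²t_res/(ρcp) for γ̇: γ̇_max² = ΔT_a ρ cp / (η t_res) = 18.1·1034·1984 / (699·56.1217) = 946.527 s⁻²
Take the square root: γ̇_max = √(946.527) = 30.7657 s⁻¹
Solve γ̇ = πDN/h for N: N_max = γ̇_max·h/(π·D) = 30.7657 × 0.00661 / (π × 0.1111) = 0.582645 rev/s = 34.9587 rpm

value=34.96 rpm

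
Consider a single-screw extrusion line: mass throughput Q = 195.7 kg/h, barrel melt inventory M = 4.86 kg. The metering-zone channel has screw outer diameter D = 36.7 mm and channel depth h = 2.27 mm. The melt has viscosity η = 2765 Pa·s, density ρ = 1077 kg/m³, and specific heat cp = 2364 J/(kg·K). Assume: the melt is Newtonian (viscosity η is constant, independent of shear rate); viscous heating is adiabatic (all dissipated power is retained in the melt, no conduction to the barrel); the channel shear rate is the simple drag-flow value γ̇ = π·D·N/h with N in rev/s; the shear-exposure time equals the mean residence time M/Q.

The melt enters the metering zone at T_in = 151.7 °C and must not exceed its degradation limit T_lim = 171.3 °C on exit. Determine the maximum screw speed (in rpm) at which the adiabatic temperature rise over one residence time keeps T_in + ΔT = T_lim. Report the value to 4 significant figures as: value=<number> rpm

Q_s = Q / 3600 = 195.7 / 3600 = 0.0543611 kg/s
t_res = M / Q_s = 4.86 ÷ 0.0543611 = 89.4021 s
Convert to metres: D = 0.0367 m, h = 0.00227 m
ΔT_a = T_lim − T_in = 171.3 − 151.7 = 19.6 K
γ̇_max² = ΔT_a·ρ·cp / (η·t_res) = [19.6 × 1077 × 2364] / [2765 × 89.4021] = 201.872 s⁻²
γ̇_max = √201.872 = 14.2082 s⁻¹
Solve γ̇ = πDN/h for N: N_max = γ̇_max·h/(π·D) = 14.2082 × 0.00227 / (π × 0.0367) = 0.279736 rev/s = 16.7841 rpm

value=16.78 rpm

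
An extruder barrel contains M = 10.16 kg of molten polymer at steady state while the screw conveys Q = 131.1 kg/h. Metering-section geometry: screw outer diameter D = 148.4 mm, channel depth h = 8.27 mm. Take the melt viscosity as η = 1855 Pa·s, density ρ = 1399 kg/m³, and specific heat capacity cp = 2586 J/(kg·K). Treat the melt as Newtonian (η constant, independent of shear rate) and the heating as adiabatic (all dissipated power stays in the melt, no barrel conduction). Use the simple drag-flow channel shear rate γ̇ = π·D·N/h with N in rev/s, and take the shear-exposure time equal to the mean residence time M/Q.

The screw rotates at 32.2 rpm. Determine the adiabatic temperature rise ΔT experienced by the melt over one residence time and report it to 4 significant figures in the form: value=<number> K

value=130.9 K

Q_s = Q / 3600 = 131.1 / 3600 = 0.0364167 kg/s
Mean residence time: t_res = M/Q_s = 10.16 kg / 0.0364167 kg/s = 278.993 s
Geometry in metres: D = 148.4 mm → 0.1484 m, h = 8.27 mm → 0.00827 m; screw speed N = 32.2 rpm = 0.536667 rev/s
γ̇ = π·D·N / h = π · 0.1484 · 0.536667 / 0.00827 = 30.254 s⁻¹
Adiabatic rise: ΔT = η γ̇² t_res / (ρ cp) = 1855·(30.254)²·278.993 / (1399·2586) = 130.935 K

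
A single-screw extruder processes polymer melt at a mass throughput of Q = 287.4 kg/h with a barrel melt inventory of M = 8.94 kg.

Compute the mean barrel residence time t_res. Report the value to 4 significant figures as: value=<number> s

value=112.0 s

Throughput in SI: Q_s = 287.4 kg/h ÷ 3600 s/h = 0.0798333 kg/s
Mean residence time: t_res = M/Q_s = 8.94 kg / 0.0798333 kg/s = 111.983 s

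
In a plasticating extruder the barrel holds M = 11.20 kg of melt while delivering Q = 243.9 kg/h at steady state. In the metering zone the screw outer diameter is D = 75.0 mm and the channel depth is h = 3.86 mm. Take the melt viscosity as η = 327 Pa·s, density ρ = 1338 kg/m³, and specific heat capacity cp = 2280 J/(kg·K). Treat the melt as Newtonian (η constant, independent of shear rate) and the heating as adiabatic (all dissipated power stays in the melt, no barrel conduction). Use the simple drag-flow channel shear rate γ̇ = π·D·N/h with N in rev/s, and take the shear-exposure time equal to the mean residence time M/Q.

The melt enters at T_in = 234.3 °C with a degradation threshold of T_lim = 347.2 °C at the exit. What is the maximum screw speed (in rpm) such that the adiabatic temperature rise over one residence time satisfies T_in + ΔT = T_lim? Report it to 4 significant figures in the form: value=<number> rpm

value=78.46 rpm

Convert throughput: Q = 243.9 kg/h = 243.9/3600 = 0.06775 kg/s
t_res = M / Q_s = 11.20 ÷ 0.06775 = 165.314 s
D = 75.0 mm = 0.075 m;  h = 3.86 mm = 0.00386 m
Allowable rise: ΔT_a = T_lim − T_in = 347.2 − 234.3 = 112.9 K
Invert ΔT = ηγ̇²t_res/(ρcp) for γ̇: γ̇_max² = ΔT_a ρ cp / (η t_res) = 112.9·1338·2280 / (327·165.314) = 6371.31 s⁻²
Take the square root: γ̇_max = √(6371.31) = 79.8205 s⁻¹
N_max = γ̇_max h / (πD) = 79.8205·0.00386/(π·0.075) = 1.30765 rev/s → ×60 = 78.4588 rpm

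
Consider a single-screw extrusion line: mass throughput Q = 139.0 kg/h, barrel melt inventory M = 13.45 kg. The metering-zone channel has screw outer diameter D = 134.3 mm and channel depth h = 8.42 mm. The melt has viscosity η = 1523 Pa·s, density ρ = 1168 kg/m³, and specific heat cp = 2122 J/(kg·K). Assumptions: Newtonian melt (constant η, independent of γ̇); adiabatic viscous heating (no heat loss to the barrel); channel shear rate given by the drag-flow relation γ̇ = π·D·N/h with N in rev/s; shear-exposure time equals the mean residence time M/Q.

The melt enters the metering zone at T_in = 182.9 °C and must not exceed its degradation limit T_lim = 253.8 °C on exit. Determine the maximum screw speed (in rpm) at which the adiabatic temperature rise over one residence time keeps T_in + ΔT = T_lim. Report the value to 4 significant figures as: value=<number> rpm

Throughput in SI: Q_s = 139.0 kg/h ÷ 3600 s/h = 0.0386111 kg/s
t_res = M / Q_s = 13.45 / 0.0386111 = 348.345 s
Geometry in SI: D = 134.3 mm → 0.1343 m, h = 8.42 mm → 0.00842 m
ΔT_a = T_lim − T_in = 253.8 − 182.9 = 70.9 K
γ̇_max² = ΔT_a·ρ·cp/(η·t_res) = 70.9·1168·2122/(1523·348.345) = 331.226 s⁻²
Take the square root: γ̇_max = √(331.226) = 18.1996 s⁻¹
N_max = γ̇_max·h / (π·D) = 18.1996 · 0.00842 / (π · 0.1343) = 0.363202 rev/s = 21.7921 rpm

value=21.79 rpm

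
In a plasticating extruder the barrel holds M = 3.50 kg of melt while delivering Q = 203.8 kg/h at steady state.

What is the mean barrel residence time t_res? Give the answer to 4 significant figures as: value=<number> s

Convert throughput: Q = 203.8 kg/h = 203.8/3600 = 0.0566111 kg/s
Mean residence time: t_res = M/Q_s = 3.50 kg / 0.0566111 kg/s = 61.8253 s

value=61.83 s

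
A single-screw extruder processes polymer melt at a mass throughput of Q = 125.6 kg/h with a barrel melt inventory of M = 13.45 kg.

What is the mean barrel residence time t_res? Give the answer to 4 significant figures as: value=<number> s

value=385.5 s

Q_s = Q / 3600 = 125.6 / 3600 = 0.0348889 kg/s
t_res = M / Q_s = 13.45 ÷ 0.0348889 = 385.51 s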